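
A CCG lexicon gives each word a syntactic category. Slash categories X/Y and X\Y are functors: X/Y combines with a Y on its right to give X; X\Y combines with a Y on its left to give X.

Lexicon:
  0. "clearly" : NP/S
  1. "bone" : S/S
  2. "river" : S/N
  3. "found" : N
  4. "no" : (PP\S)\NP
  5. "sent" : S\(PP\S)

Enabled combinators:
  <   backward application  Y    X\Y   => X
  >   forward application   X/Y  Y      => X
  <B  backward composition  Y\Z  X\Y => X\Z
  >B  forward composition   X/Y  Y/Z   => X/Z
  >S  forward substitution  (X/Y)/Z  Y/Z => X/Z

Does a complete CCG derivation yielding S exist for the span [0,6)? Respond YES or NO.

YES

[0,6] S   <
  [0,4] NP   >
    [0,3] NP/N   >B
      [0,1] "clearly" : NP/S
      [1,3] S/N   >B
        [1,2] "bone" : S/S
        [2,3] "river" : S/N
    [3,4] "found" : N
  [4,6] S\NP   <B
    [4,5] "no" : (PP\S)\NP
    [5,6] "sent" : S\(PP\S)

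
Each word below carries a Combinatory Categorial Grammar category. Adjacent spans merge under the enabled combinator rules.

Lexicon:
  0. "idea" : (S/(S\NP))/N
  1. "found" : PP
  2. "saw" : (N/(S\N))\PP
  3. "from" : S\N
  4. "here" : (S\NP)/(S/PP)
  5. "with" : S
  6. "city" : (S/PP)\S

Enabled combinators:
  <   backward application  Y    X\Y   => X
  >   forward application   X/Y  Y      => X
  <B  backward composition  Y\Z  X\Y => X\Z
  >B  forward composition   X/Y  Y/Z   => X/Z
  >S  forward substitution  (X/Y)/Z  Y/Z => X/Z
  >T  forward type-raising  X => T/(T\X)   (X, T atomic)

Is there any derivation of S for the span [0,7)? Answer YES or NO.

[0,7] S   >
  [0,4] S/(S\NP)   >
    [0,1] "idea" : (S/(S\NP))/N
    [1,4] N   >
      [1,3] N/(S\N)   <
        [1,2] "found" : PP
        [2,3] "saw" : (N/(S\N))\PP
      [3,4] "from" : S\N
  [4,7] S\NP   >
    [4,5] "here" : (S\NP)/(S/PP)
    [5,7] S/PP   <
      [5,6] "with" : S
      [6,7] "city" : (S/PP)\S

YES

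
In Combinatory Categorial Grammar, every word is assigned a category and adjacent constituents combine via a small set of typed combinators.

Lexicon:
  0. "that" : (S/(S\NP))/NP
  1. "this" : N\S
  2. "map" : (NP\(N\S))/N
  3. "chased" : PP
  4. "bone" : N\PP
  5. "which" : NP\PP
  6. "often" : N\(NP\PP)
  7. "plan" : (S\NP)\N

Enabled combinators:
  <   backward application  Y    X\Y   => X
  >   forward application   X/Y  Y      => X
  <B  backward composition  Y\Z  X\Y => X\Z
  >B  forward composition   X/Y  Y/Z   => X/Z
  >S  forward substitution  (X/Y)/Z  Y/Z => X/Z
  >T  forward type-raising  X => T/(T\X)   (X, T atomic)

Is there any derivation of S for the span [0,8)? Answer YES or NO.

YES

[0,8] S   >
  [0,5] S/(S\NP)   >
    [0,1] "that" : (S/(S\NP))/NP
    [1,5] NP   <
      [1,2] "this" : N\S
      [2,5] NP\(N\S)   >
        [2,3] "map" : (NP\(N\S))/N
        [3,5] N   >
          [3,4] N/(N\PP)   >T
            [3,4] "chased" : PP
          [4,5] "bone" : N\PP
  [5,8] S\NP   <
    [5,7] N   <
      [5,6] "which" : NP\PP
      [6,7] "often" : N\(NP\PP)
    [7,8] "plan" : (S\NP)\N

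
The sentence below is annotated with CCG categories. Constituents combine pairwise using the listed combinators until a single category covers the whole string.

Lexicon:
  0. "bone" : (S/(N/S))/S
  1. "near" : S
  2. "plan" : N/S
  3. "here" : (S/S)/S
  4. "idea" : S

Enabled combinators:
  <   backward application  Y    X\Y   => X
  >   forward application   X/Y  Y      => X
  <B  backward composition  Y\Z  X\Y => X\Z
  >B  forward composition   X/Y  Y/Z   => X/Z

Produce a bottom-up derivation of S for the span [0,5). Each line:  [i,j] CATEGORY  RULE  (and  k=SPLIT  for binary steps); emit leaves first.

[0,1] (S/(N/S))/S  lex  "bone"
[1,2] S  lex  "near"
[0,2] S/(N/S)  >  k=1
[2,3] N/S  lex  "plan"
[3,4] (S/S)/S  lex  "here"
[4,5] S  lex  "idea"
[3,5] S/S  >  k=4
[2,5] N/S  >B  k=3
[0,5] S  >  k=2

[0,5] S   >
  [0,2] S/(N/S)   >
    [0,1] "bone" : (S/(N/S))/S
    [1,2] "near" : S
  [2,5] N/S   >B
    [2,3] "plan" : N/S
    [3,5] S/S   >
      [3,4] "here" : (S/S)/S
      [4,5] "idea" : S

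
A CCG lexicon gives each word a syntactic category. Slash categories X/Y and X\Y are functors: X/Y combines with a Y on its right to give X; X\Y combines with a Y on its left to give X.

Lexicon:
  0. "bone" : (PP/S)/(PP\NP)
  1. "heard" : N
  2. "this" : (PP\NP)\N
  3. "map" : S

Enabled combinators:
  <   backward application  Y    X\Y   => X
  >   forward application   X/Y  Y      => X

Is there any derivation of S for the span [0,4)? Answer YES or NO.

NO

(PP/S)/(PP\NP) N (PP\NP)\N S
CKY chart[0,4] = {PP}; S ∉ chart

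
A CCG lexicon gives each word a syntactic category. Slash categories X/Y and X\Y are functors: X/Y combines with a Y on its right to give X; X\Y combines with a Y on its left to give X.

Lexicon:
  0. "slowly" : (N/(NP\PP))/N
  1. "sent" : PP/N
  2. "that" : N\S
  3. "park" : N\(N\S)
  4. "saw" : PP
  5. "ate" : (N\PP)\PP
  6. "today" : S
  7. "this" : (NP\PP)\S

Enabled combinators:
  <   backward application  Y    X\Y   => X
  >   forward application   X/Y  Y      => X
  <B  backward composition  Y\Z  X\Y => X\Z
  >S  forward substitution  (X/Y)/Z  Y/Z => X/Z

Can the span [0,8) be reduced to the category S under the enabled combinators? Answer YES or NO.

(N/(NP\PP))/N PP/N N\S N\(N\S) PP (N\PP)\PP S (NP\PP)\S
CKY chart[0,8] = {N}; S ∉ chart

NO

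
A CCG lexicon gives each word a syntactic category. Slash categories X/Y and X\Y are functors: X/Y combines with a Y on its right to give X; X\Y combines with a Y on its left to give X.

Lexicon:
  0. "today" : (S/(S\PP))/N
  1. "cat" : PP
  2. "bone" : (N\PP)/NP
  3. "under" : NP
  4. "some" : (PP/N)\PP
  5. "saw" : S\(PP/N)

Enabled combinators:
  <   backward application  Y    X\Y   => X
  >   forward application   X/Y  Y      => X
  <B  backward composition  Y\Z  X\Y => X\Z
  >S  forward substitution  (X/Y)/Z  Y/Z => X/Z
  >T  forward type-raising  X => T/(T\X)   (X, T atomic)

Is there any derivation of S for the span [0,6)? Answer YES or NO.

[0,6] S   >
  [0,4] S/(S\PP)   >
    [0,1] "today" : (S/(S\PP))/N
    [1,4] N   >
      [1,2] N/(N\PP)   >T
        [1,2] "cat" : PP
      [2,4] N\PP   >
        [2,3] "bone" : (N\PP)/NP
        [3,4] "under" : NP
  [4,6] S\PP   <B
    [4,5] "some" : (PP/N)\PP
    [5,6] "saw" : S\(PP/N)

YES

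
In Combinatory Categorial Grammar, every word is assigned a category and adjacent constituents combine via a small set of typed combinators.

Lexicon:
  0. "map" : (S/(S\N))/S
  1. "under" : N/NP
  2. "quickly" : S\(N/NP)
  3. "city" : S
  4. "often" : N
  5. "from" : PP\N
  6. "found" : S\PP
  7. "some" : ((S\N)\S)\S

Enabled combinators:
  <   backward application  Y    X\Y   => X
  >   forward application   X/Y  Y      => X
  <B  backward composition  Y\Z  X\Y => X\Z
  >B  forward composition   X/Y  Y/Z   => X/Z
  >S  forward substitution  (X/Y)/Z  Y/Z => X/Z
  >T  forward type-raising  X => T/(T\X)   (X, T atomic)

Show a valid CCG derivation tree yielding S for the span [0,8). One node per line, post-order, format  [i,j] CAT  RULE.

[0,1] (S/(S\N))/S  lex  "map"
[1,2] N/NP  lex  "under"
[2,3] S\(N/NP)  lex  "quickly"
[1,3] S  <  k=2
[0,3] S/(S\N)  >  k=1
[3,4] S  lex  "city"
[4,5] N  lex  "often"
[4,5] S/(S\N)  >T
[5,6] PP\N  lex  "from"
[6,7] S\PP  lex  "found"
[5,7] S\N  <B  k=6
[4,7] S  >  k=5
[7,8] ((S\N)\S)\S  lex  "some"
[4,8] (S\N)\S  <  k=7
[3,8] S\N  <  k=4
[0,8] S  >  k=3

[0,8] S   >
  [0,3] S/(S\N)   >
    [0,1] "map" : (S/(S\N))/S
    [1,3] S   <
      [1,2] "under" : N/NP
      [2,3] "quickly" : S\(N/NP)
  [3,8] S\N   <
    [3,4] "city" : S
    [4,8] (S\N)\S   <
      [4,7] S   >
        [4,5] S/(S\N)   >T
          [4,5] "often" : N
        [5,7] S\N   <B
          [5,6] "from" : PP\N
          [6,7] "found" : S\PP
      [7,8] "some" : ((S\N)\S)\S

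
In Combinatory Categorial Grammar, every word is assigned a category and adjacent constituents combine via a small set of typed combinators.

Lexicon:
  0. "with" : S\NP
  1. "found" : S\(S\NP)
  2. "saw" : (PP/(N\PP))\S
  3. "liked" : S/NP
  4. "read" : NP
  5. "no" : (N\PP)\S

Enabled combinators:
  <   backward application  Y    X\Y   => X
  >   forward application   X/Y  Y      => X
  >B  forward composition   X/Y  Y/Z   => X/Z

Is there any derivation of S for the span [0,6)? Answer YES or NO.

S\NP S\(S\NP) (PP/(N\PP))\S S/NP NP (N\PP)\S
CKY chart[0,6] = {PP}; S ∉ chart

NO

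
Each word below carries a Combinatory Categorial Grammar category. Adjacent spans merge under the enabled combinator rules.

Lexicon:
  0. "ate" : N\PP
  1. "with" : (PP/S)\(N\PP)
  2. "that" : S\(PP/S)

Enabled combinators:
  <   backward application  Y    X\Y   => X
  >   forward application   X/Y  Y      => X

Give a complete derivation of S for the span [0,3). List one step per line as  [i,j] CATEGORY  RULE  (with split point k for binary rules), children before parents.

[0,1] N\PP  lex  "ate"
[1,2] (PP/S)\(N\PP)  lex  "with"
[0,2] PP/S  <  k=1
[2,3] S\(PP/S)  lex  "that"
[0,3] S  <  k=2

[0,3] S   <
  [0,2] PP/S   <
    [0,1] "ate" : N\PP
    [1,2] "with" : (PP/S)\(N\PP)
  [2,3] "that" : S\(PP/S)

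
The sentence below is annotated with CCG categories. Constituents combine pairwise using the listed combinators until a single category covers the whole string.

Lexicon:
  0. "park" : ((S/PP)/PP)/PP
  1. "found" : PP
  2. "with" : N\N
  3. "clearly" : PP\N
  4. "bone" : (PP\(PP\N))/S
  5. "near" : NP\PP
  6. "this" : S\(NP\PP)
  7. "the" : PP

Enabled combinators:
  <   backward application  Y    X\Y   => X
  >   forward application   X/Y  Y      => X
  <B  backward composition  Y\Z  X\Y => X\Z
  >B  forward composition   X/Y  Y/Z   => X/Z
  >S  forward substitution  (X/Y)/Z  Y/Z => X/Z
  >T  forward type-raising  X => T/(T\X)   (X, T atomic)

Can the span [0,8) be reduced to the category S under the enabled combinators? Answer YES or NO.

YES

[0,8] S   >
  [0,7] S/PP   >
    [0,2] (S/PP)/PP   >
      [0,1] "park" : ((S/PP)/PP)/PP
      [1,2] "found" : PP
    [2,7] PP   <
      [2,4] PP\N   <B
        [2,3] "with" : N\N
        [3,4] "clearly" : PP\N
      [4,7] PP\(PP\N)   >
        [4,5] "bone" : (PP\(PP\N))/S
        [5,7] S   <
          [5,6] "near" : NP\PP
          [6,7] "this" : S\(NP\PP)
  [7,8] "the" : PP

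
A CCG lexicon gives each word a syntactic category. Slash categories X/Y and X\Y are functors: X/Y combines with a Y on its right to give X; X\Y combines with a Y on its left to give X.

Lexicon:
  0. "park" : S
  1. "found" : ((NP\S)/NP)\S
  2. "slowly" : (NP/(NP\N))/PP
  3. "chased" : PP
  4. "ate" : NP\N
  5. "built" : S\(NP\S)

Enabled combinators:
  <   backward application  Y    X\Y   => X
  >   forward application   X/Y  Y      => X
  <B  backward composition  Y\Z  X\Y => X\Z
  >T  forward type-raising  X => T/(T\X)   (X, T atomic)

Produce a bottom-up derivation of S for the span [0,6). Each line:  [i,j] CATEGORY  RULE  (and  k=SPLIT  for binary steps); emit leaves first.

[0,6] S   <
  [0,5] NP\S   >
    [0,2] (NP\S)/NP   <
      [0,1] "park" : S
      [1,2] "found" : ((NP\S)/NP)\S
    [2,5] NP   >
      [2,4] NP/(NP\N)   >
        [2,3] "slowly" : (NP/(NP\N))/PP
        [3,4] "chased" : PP
      [4,5] "ate" : NP\N
  [5,6] "built" : S\(NP\S)

[0,1] S  lex  "park"
[1,2] ((NP\S)/NP)\S  lex  "found"
[0,2] (NP\S)/NP  <  k=1
[2,3] (NP/(NP\N))/PP  lex  "slowly"
[3,4] PP  lex  "chased"
[2,4] NP/(NP\N)  >  k=3
[4,5] NP\N  lex  "ate"
[2,5] NP  >  k=4
[0,5] NP\S  >  k=2
[5,6] S\(NP\S)  lex  "built"
[0,6] S  <  k=5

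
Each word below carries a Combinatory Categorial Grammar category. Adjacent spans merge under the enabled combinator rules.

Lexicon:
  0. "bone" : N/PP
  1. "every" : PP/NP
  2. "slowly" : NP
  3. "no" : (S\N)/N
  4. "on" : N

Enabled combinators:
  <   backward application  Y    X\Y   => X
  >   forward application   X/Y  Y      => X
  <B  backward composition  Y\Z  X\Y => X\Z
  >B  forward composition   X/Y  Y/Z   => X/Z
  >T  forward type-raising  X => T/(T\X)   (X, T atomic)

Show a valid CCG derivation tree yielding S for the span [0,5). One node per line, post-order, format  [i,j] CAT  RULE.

[0,1] N/PP  lex  "bone"
[1,2] PP/NP  lex  "every"
[2,3] NP  lex  "slowly"
[1,3] PP  >  k=2
[0,3] N  >  k=1
[3,4] (S\N)/N  lex  "no"
[4,5] N  lex  "on"
[3,5] S\N  >  k=4
[0,5] S  <  k=3

[0,5] S   <
  [0,3] N   >
    [0,1] "bone" : N/PP
    [1,3] PP   >
      [1,2] "every" : PP/NP
      [2,3] "slowly" : NP
  [3,5] S\N   >
    [3,4] "no" : (S\N)/N
    [4,5] "on" : N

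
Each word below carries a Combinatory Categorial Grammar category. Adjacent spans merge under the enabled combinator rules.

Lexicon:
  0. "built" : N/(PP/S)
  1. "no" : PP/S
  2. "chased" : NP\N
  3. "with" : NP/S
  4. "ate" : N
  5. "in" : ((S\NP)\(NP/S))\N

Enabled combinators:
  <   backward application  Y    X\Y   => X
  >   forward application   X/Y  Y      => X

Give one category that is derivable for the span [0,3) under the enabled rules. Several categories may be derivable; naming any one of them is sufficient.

[0,6] S   <
  [0,3] NP   <
    [0,2] N   >
      [0,1] "built" : N/(PP/S)
      [1,2] "no" : PP/S
    [2,3] "chased" : NP\N
  [3,6] S\NP   <
    [3,4] "with" : NP/S
    [4,6] (S\NP)\(NP/S)   <
      [4,5] "ate" : N
      [5,6] "in" : ((S\NP)\(NP/S))\N

NP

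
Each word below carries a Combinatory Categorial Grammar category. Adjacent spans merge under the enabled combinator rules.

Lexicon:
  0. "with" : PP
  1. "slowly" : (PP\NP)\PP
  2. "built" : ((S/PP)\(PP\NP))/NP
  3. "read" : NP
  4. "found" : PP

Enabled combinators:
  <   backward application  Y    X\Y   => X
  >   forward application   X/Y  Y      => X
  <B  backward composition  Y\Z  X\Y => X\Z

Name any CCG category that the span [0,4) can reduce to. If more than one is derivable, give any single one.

S/PP

[0,5] S   >
  [0,4] S/PP   <
    [0,2] PP\NP   <
      [0,1] "with" : PP
      [1,2] "slowly" : (PP\NP)\PP
    [2,4] (S/PP)\(PP\NP)   >
      [2,3] "built" : ((S/PP)\(PP\NP))/NP
      [3,4] "read" : NP
  [4,5] "found" : PP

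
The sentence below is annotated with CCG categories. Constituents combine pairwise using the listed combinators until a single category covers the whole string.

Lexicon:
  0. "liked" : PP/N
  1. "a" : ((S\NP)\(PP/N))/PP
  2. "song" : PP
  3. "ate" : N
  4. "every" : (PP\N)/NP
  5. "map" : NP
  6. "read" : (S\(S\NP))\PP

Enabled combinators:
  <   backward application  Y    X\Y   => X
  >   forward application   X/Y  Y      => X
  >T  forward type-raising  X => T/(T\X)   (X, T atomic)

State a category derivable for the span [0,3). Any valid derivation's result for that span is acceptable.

S\NP

[0,7] S   <
  [0,3] S\NP   <
    [0,1] "liked" : PP/N
    [1,3] (S\NP)\(PP/N)   >
      [1,2] "a" : ((S\NP)\(PP/N))/PP
      [2,3] "song" : PP
  [3,7] S\(S\NP)   <
    [3,6] PP   <
      [3,4] "ate" : N
      [4,6] PP\N   >
        [4,5] "every" : (PP\N)/NP
        [5,6] "map" : NP
    [6,7] "read" : (S\(S\NP))\PP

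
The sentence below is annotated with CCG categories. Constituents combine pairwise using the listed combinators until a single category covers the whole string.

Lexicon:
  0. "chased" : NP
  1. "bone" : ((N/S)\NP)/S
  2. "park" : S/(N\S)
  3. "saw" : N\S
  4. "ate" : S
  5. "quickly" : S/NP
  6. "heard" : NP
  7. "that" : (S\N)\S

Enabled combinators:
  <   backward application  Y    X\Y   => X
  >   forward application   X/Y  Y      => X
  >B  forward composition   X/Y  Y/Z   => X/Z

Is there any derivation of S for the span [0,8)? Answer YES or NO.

YES

[0,8] S   <
  [0,5] N   >
    [0,4] N/S   <
      [0,1] "chased" : NP
      [1,4] (N/S)\NP   >
        [1,2] "bone" : ((N/S)\NP)/S
        [2,4] S   >
          [2,3] "park" : S/(N\S)
          [3,4] "saw" : N\S
    [4,5] "ate" : S
  [5,8] S\N   <
    [5,7] S   >
      [5,6] "quickly" : S/NP
      [6,7] "heard" : NP
    [7,8] "that" : (S\N)\S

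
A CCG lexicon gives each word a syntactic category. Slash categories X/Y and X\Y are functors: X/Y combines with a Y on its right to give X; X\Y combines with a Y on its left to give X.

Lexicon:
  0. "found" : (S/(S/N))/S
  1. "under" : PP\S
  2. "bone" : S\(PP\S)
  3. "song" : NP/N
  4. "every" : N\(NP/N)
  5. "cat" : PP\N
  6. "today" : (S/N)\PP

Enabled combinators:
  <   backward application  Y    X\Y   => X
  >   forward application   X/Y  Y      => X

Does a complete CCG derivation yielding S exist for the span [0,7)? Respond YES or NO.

[0,7] S   >
  [0,3] S/(S/N)   >
    [0,1] "found" : (S/(S/N))/S
    [1,3] S   <
      [1,2] "under" : PP\S
      [2,3] "bone" : S\(PP\S)
  [3,7] S/N   <
    [3,6] PP   <
      [3,5] N   <
        [3,4] "song" : NP/N
        [4,5] "every" : N\(NP/N)
      [5,6] "cat" : PP\N
    [6,7] "today" : (S/N)\PP

YES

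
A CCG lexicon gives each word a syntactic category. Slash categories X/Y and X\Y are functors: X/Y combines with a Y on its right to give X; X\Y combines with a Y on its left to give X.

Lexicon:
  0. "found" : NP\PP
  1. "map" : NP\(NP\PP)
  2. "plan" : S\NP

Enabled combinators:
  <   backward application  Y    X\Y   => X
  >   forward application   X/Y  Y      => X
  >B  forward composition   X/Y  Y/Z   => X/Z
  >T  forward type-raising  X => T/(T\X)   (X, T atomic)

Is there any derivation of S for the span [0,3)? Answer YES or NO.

[0,3] S   <
  [0,2] NP   <
    [0,1] "found" : NP\PP
    [1,2] "map" : NP\(NP\PP)
  [2,3] "plan" : S\NP

YES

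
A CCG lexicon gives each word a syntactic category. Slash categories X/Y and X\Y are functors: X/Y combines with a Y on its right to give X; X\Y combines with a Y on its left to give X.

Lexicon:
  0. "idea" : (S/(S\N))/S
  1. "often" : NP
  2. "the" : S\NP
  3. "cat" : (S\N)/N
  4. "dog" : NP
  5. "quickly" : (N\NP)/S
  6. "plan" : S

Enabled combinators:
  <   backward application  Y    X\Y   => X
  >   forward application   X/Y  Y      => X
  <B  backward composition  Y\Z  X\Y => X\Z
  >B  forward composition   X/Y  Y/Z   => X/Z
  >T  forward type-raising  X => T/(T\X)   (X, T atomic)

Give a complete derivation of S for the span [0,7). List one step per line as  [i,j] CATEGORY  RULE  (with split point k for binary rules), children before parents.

[0,7] S   >
  [0,3] S/(S\N)   >
    [0,1] "idea" : (S/(S\N))/S
    [1,3] S   <
      [1,2] "often" : NP
      [2,3] "the" : S\NP
  [3,7] S\N   >
    [3,4] "cat" : (S\N)/N
    [4,7] N   <
      [4,5] "dog" : NP
      [5,7] N\NP   >
        [5,6] "quickly" : (N\NP)/S
        [6,7] "plan" : S

[0,1] (S/(S\N))/S  lex  "idea"
[1,2] NP  lex  "often"
[2,3] S\NP  lex  "the"
[1,3] S  <  k=2
[0,3] S/(S\N)  >  k=1
[3,4] (S\N)/N  lex  "cat"
[4,5] NP  lex  "dog"
[5,6] (N\NP)/S  lex  "quickly"
[6,7] S  lex  "plan"
[5,7] N\NP  >  k=6
[4,7] N  <  k=5
[3,7] S\N  >  k=4
[0,7] S  >  k=3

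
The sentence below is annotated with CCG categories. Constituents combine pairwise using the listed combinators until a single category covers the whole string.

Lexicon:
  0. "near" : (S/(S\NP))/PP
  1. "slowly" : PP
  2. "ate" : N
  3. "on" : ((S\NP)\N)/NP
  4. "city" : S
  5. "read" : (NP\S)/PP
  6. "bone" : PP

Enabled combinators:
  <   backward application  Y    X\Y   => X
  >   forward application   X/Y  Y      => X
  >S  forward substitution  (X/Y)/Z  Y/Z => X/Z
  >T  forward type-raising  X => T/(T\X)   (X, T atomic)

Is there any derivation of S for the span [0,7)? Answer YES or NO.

YES

[0,7] S   >
  [0,2] S/(S\NP)   >
    [0,1] "near" : (S/(S\NP))/PP
    [1,2] "slowly" : PP
  [2,7] S\NP   <
    [2,3] "ate" : N
    [3,7] (S\NP)\N   >
      [3,4] "on" : ((S\NP)\N)/NP
      [4,7] NP   <
        [4,5] "city" : S
        [5,7] NP\S   >
          [5,6] "read" : (NP\S)/PP
          [6,7] "bone" : PP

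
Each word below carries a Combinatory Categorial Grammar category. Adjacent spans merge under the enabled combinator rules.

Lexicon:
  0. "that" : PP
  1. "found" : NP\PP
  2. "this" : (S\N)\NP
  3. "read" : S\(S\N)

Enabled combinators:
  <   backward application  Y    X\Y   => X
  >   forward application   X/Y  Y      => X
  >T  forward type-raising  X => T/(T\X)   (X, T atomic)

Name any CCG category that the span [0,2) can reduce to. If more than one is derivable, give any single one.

NP

[0,4] S   <
  [0,3] S\N   <
    [0,2] NP   <
      [0,1] "that" : PP
      [1,2] "found" : NP\PP
    [2,3] "this" : (S\N)\NP
  [3,4] "read" : S\(S\N)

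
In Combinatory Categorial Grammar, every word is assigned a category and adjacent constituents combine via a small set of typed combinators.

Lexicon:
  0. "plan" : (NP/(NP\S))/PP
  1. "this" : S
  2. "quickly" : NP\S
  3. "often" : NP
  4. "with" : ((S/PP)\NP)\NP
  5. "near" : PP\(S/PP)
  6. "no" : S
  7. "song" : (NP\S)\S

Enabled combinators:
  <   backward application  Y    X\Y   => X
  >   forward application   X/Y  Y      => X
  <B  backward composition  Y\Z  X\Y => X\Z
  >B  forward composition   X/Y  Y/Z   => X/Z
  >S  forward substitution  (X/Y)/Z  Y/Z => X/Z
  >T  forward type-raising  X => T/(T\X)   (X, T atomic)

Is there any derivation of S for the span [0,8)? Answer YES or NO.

(NP/(NP\S))/PP S NP\S NP ((S/PP)\NP)\NP PP\(S/PP) S (NP\S)\S
CKY chart[0,8] = {N/(N\NP), NP, NP/(NP\NP), PP/(PP\NP), S/(S\NP)}; S ∉ chart

NO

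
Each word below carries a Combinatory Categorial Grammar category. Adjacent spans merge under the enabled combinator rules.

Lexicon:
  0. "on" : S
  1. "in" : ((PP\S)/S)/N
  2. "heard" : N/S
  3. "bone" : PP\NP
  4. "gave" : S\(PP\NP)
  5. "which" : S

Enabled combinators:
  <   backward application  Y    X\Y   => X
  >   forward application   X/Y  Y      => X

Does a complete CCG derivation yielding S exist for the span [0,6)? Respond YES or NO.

NO

S ((PP\S)/S)/N N/S PP\NP S\(PP\NP) S
CKY chart[0,6] = {PP}; S ∉ chart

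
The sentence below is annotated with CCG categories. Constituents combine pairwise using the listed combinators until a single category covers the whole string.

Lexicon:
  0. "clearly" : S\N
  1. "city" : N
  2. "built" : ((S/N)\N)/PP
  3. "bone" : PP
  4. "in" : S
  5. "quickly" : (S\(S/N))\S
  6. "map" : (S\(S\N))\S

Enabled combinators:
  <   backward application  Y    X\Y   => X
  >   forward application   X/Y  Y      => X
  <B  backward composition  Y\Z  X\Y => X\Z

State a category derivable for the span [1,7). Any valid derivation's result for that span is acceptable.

S\(S\N)

[0,7] S   <
  [0,1] "clearly" : S\N
  [1,7] S\(S\N)   <
    [1,6] S   <
      [1,2] "city" : N
      [2,6] S\N   <B
        [2,4] (S/N)\N   >
          [2,3] "built" : ((S/N)\N)/PP
          [3,4] "bone" : PP
        [4,6] S\(S/N)   <
          [4,5] "in" : S
          [5,6] "quickly" : (S\(S/N))\S
    [6,7] "map" : (S\(S\N))\S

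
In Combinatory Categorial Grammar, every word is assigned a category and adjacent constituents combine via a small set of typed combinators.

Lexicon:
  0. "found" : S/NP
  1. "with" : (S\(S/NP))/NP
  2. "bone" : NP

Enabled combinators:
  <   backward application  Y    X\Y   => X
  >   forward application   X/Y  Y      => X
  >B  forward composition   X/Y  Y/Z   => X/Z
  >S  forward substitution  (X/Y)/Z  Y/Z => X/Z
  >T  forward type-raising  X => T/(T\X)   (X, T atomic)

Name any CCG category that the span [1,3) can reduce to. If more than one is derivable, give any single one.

[0,3] S   <
  [0,1] "found" : S/NP
  [1,3] S\(S/NP)   >
    [1,2] "with" : (S\(S/NP))/NP
    [2,3] "bone" : NP

S\(S/NP)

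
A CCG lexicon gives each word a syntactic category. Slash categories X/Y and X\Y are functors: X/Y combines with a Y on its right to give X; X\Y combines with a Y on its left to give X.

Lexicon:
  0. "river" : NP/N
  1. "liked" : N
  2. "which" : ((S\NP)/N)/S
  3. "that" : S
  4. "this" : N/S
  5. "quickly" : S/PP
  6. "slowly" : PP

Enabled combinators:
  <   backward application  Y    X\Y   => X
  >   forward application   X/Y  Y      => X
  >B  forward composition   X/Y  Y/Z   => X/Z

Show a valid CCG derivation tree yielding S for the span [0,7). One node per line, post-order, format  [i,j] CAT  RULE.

[0,1] NP/N  lex  "river"
[1,2] N  lex  "liked"
[0,2] NP  >  k=1
[2,3] ((S\NP)/N)/S  lex  "which"
[3,4] S  lex  "that"
[2,4] (S\NP)/N  >  k=3
[4,5] N/S  lex  "this"
[5,6] S/PP  lex  "quickly"
[6,7] PP  lex  "slowly"
[5,7] S  >  k=6
[4,7] N  >  k=5
[2,7] S\NP  >  k=4
[0,7] S  <  k=2

[0,7] S   <
  [0,2] NP   >
    [0,1] "river" : NP/N
    [1,2] "liked" : N
  [2,7] S\NP   >
    [2,4] (S\NP)/N   >
      [2,3] "which" : ((S\NP)/N)/S
      [3,4] "that" : S
    [4,7] N   >
      [4,5] "this" : N/S
      [5,7] S   >
        [5,6] "quickly" : S/PP
        [6,7] "slowly" : PP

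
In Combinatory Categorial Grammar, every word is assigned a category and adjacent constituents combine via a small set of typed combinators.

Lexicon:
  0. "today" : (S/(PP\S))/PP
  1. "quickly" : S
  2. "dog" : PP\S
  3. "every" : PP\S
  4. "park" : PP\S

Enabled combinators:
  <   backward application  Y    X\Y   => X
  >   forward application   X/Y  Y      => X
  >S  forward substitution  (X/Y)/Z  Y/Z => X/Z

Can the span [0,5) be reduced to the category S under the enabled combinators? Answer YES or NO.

NO

(S/(PP\S))/PP S PP\S PP\S PP\S
CKY chart[0,5] = {PP}; S ∉ chart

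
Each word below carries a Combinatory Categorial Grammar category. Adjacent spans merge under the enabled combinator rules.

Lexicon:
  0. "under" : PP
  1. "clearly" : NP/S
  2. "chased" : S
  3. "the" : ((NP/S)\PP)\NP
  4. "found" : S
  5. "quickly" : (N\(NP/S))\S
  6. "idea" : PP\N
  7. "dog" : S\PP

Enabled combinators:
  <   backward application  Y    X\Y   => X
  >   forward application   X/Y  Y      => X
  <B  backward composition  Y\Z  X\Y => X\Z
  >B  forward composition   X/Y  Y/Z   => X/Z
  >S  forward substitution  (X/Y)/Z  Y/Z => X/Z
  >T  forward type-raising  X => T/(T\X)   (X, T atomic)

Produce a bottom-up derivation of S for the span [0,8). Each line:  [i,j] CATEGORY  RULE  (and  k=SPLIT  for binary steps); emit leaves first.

[0,1] PP  lex  "under"
[1,2] NP/S  lex  "clearly"
[2,3] S  lex  "chased"
[1,3] NP  >  k=2
[3,4] ((NP/S)\PP)\NP  lex  "the"
[1,4] (NP/S)\PP  <  k=3
[4,5] S  lex  "found"
[5,6] (N\(NP/S))\S  lex  "quickly"
[4,6] N\(NP/S)  <  k=5
[1,6] N\PP  <B  k=4
[0,6] N  <  k=1
[6,7] PP\N  lex  "idea"
[7,8] S\PP  lex  "dog"
[6,8] S\N  <B  k=7
[0,8] S  <  k=6

[0,8] S   <
  [0,6] N   <
    [0,1] "under" : PP
    [1,6] N\PP   <B
      [1,4] (NP/S)\PP   <
        [1,3] NP   >
          [1,2] "clearly" : NP/S
          [2,3] "chased" : S
        [3,4] "the" : ((NP/S)\PP)\NP
      [4,6] N\(NP/S)   <
        [4,5] "found" : S
        [5,6] "quickly" : (N\(NP/S))\S
  [6,8] S\N   <B
    [6,7] "idea" : PP\N
    [7,8] "dog" : S\PP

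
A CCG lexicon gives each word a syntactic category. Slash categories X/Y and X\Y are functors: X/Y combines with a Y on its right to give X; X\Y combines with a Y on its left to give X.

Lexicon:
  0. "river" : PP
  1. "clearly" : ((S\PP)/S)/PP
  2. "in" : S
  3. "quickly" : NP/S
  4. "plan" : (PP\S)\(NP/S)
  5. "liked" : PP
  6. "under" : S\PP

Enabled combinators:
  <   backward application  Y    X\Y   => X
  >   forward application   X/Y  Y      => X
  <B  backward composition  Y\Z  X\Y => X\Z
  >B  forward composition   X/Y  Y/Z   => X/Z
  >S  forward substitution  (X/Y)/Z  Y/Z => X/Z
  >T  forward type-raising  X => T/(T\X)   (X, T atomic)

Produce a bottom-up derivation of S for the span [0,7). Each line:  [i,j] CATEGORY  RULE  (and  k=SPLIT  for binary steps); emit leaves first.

[0,7] S   <
  [0,1] "river" : PP
  [1,7] S\PP   >
    [1,5] (S\PP)/S   >
      [1,2] "clearly" : ((S\PP)/S)/PP
      [2,5] PP   <
        [2,3] "in" : S
        [3,5] PP\S   <
          [3,4] "quickly" : NP/S
          [4,5] "plan" : (PP\S)\(NP/S)
    [5,7] S   <
      [5,6] "liked" : PP
      [6,7] "under" : S\PP

[0,1] PP  lex  "river"
[1,2] ((S\PP)/S)/PP  lex  "clearly"
[2,3] S  lex  "in"
[3,4] NP/S  lex  "quickly"
[4,5] (PP\S)\(NP/S)  lex  "plan"
[3,5] PP\S  <  k=4
[2,5] PP  <  k=3
[1,5] (S\PP)/S  >  k=2
[5,6] PP  lex  "liked"
[6,7] S\PP  lex  "under"
[5,7] S  <  k=6
[1,7] S\PP  >  k=5
[0,7] S  <  k=1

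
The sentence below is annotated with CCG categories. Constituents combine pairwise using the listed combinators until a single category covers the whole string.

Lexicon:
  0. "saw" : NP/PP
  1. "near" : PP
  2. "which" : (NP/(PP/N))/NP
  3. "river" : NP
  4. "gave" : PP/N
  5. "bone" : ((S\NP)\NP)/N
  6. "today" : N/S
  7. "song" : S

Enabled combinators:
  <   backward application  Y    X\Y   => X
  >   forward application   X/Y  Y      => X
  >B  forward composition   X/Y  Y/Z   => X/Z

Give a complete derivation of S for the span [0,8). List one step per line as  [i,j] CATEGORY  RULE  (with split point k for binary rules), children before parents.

[0,1] NP/PP  lex  "saw"
[1,2] PP  lex  "near"
[0,2] NP  >  k=1
[2,3] (NP/(PP/N))/NP  lex  "which"
[3,4] NP  lex  "river"
[2,4] NP/(PP/N)  >  k=3
[4,5] PP/N  lex  "gave"
[2,5] NP  >  k=4
[5,6] ((S\NP)\NP)/N  lex  "bone"
[6,7] N/S  lex  "today"
[7,8] S  lex  "song"
[6,8] N  >  k=7
[5,8] (S\NP)\NP  >  k=6
[2,8] S\NP  <  k=5
[0,8] S  <  k=2

[0,8] S   <
  [0,2] NP   >
    [0,1] "saw" : NP/PP
    [1,2] "near" : PP
  [2,8] S\NP   <
    [2,5] NP   >
      [2,4] NP/(PP/N)   >
        [2,3] "which" : (NP/(PP/N))/NP
        [3,4] "river" : NP
      [4,5] "gave" : PP/N
    [5,8] (S\NP)\NP   >
      [5,6] "bone" : ((S\NP)\NP)/N
      [6,8] N   >
        [6,7] "today" : N/S
        [7,8] "song" : S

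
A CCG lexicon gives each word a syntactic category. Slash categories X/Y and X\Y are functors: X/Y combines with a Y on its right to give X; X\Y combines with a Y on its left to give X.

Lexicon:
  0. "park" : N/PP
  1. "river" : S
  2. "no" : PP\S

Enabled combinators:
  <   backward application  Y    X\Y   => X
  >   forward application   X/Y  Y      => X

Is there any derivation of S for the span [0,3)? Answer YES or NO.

NO

N/PP S PP\S
CKY chart[0,3] = {N}; S ∉ chart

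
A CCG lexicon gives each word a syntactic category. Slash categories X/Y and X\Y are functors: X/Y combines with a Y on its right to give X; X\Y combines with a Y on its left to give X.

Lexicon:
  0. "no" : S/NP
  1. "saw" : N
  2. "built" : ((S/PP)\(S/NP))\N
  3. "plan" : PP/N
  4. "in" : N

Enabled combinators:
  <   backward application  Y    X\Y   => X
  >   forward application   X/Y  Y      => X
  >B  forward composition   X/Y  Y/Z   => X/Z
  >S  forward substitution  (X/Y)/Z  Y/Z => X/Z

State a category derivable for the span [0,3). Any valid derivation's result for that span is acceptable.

[0,5] S   >
  [0,4] S/N   >B
    [0,3] S/PP   <
      [0,1] "no" : S/NP
      [1,3] (S/PP)\(S/NP)   <
        [1,2] "saw" : N
        [2,3] "built" : ((S/PP)\(S/NP))\N
    [3,4] "plan" : PP/N
  [4,5] "in" : N

S/PP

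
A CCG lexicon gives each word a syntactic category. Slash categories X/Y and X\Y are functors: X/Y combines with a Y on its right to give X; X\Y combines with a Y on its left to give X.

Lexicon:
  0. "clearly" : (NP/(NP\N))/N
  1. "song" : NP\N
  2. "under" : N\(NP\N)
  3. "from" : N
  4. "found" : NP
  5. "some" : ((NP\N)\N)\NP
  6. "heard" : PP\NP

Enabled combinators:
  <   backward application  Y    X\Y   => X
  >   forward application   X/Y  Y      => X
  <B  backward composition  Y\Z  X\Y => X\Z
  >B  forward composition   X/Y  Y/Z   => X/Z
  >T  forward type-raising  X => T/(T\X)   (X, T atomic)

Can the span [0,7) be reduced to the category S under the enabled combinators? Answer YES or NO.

NO

(NP/(NP\N))/N NP\N N\(NP\N) N NP ((NP\N)\N)\NP PP\NP
CKY chart[0,7] = {(NP/(NP\N))/(N\PP), N/(N\PP), NP/(NP\PP), PP, PP/(PP\PP), S/(S\PP)}; S ∉ chart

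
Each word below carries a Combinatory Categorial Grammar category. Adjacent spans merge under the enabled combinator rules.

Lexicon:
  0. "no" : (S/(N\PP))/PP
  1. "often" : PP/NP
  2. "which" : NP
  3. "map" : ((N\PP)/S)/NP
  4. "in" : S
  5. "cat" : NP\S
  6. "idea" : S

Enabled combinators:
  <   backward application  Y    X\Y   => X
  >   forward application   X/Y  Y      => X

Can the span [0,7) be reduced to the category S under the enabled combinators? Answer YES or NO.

YES

[0,7] S   >
  [0,3] S/(N\PP)   >
    [0,1] "no" : (S/(N\PP))/PP
    [1,3] PP   >
      [1,2] "often" : PP/NP
      [2,3] "which" : NP
  [3,7] N\PP   >
    [3,6] (N\PP)/S   >
      [3,4] "map" : ((N\PP)/S)/NP
      [4,6] NP   <
        [4,5] "in" : S
        [5,6] "cat" : NP\S
    [6,7] "idea" : S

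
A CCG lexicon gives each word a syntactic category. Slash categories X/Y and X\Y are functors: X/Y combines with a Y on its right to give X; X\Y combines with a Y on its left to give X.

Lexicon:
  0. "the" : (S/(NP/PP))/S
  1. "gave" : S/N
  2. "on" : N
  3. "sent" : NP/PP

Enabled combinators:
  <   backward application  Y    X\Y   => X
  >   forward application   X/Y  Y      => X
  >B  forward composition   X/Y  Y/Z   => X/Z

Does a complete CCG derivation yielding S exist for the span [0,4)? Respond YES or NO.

YES

[0,4] S   >
  [0,3] S/(NP/PP)   >
    [0,1] "the" : (S/(NP/PP))/S
    [1,3] S   >
      [1,2] "gave" : S/N
      [2,3] "on" : N
  [3,4] "sent" : NP/PP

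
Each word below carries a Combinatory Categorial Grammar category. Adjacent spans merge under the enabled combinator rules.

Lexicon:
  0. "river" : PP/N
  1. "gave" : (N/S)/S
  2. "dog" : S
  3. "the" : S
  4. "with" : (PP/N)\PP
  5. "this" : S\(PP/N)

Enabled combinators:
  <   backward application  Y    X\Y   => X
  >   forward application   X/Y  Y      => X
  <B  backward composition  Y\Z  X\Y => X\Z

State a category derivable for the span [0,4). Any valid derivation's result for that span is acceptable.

PP

[0,6] S   <
  [0,4] PP   >
    [0,1] "river" : PP/N
    [1,4] N   >
      [1,3] N/S   >
        [1,2] "gave" : (N/S)/S
        [2,3] "dog" : S
      [3,4] "the" : S
  [4,6] S\PP   <B
    [4,5] "with" : (PP/N)\PP
    [5,6] "this" : S\(PP/N)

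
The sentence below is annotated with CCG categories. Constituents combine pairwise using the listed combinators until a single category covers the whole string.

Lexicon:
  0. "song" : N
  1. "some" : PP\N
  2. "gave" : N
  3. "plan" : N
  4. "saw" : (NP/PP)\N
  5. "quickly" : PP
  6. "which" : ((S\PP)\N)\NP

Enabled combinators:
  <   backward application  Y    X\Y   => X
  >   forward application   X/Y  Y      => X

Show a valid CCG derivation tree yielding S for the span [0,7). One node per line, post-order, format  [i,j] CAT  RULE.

[0,1] N  lex  "song"
[1,2] PP\N  lex  "some"
[0,2] PP  <  k=1
[2,3] N  lex  "gave"
[3,4] N  lex  "plan"
[4,5] (NP/PP)\N  lex  "saw"
[3,5] NP/PP  <  k=4
[5,6] PP  lex  "quickly"
[3,6] NP  >  k=5
[6,7] ((S\PP)\N)\NP  lex  "which"
[3,7] (S\PP)\N  <  k=6
[2,7] S\PP  <  k=3
[0,7] S  <  k=2

[0,7] S   <
  [0,2] PP   <
    [0,1] "song" : N
    [1,2] "some" : PP\N
  [2,7] S\PP   <
    [2,3] "gave" : N
    [3,7] (S\PP)\N   <
      [3,6] NP   >
        [3,5] NP/PP   <
          [3,4] "plan" : N
          [4,5] "saw" : (NP/PP)\N
        [5,6] "quickly" : PP
      [6,7] "which" : ((S\PP)\N)\NP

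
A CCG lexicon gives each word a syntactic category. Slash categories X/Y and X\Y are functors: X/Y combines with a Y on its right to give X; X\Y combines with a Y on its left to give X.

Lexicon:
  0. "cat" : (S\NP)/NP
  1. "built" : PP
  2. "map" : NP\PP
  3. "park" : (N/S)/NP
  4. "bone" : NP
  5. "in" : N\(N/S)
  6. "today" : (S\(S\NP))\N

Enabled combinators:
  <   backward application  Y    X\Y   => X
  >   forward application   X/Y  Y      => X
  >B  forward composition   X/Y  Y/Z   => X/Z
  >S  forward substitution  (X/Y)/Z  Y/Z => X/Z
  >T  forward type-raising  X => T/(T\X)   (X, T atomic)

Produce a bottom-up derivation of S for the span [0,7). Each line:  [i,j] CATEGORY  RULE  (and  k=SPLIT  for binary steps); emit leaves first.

[0,1] (S\NP)/NP  lex  "cat"
[1,2] PP  lex  "built"
[1,2] NP/(NP\PP)  >T
[2,3] NP\PP  lex  "map"
[1,3] NP  >  k=2
[0,3] S\NP  >  k=1
[3,4] (N/S)/NP  lex  "park"
[4,5] NP  lex  "bone"
[3,5] N/S  >  k=4
[5,6] N\(N/S)  lex  "in"
[3,6] N  <  k=5
[6,7] (S\(S\NP))\N  lex  "today"
[3,7] S\(S\NP)  <  k=6
[0,7] S  <  k=3

[0,7] S   <
  [0,3] S\NP   >
    [0,1] "cat" : (S\NP)/NP
    [1,3] NP   >
      [1,2] NP/(NP\PP)   >T
        [1,2] "built" : PP
      [2,3] "map" : NP\PP
  [3,7] S\(S\NP)   <
    [3,6] N   <
      [3,5] N/S   >
        [3,4] "park" : (N/S)/NP
        [4,5] "bone" : NP
      [5,6] "in" : N\(N/S)
    [6,7] "today" : (S\(S\NP))\N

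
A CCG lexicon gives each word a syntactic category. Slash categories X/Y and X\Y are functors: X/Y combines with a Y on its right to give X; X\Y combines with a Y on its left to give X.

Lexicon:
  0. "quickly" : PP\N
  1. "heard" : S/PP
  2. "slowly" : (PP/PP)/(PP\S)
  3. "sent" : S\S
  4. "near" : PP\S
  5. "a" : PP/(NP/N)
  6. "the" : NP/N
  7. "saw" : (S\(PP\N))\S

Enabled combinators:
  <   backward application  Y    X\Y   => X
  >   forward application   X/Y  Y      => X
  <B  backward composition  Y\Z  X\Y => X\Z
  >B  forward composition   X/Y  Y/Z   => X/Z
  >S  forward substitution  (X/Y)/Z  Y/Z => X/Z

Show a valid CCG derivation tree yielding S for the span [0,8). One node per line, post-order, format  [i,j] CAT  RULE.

[0,1] PP\N  lex  "quickly"
[1,2] S/PP  lex  "heard"
[2,3] (PP/PP)/(PP\S)  lex  "slowly"
[3,4] S\S  lex  "sent"
[4,5] PP\S  lex  "near"
[3,5] PP\S  <B  k=4
[2,5] PP/PP  >  k=3
[1,5] S/PP  >B  k=2
[5,6] PP/(NP/N)  lex  "a"
[6,7] NP/N  lex  "the"
[5,7] PP  >  k=6
[1,7] S  >  k=5
[7,8] (S\(PP\N))\S  lex  "saw"
[1,8] S\(PP\N)  <  k=7
[0,8] S  <  k=1

[0,8] S   <
  [0,1] "quickly" : PP\N
  [1,8] S\(PP\N)   <
    [1,7] S   >
      [1,5] S/PP   >B
        [1,2] "heard" : S/PP
        [2,5] PP/PP   >
          [2,3] "slowly" : (PP/PP)/(PP\S)
          [3,5] PP\S   <B
            [3,4] "sent" : S\S
            [4,5] "near" : PP\S
      [5,7] PP   >
        [5,6] "a" : PP/(NP/N)
        [6,7] "the" : NP/N
    [7,8] "saw" : (S\(PP\N))\S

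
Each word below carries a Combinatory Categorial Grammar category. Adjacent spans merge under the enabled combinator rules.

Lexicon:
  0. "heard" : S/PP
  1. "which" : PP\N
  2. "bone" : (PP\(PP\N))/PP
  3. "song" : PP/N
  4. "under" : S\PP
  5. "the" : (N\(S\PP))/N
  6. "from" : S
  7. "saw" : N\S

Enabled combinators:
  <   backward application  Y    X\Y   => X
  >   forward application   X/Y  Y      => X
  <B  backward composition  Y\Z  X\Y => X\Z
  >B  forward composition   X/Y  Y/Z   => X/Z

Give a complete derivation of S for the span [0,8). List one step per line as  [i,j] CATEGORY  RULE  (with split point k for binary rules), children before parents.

[0,1] S/PP  lex  "heard"
[1,2] PP\N  lex  "which"
[2,3] (PP\(PP\N))/PP  lex  "bone"
[3,4] PP/N  lex  "song"
[4,5] S\PP  lex  "under"
[5,6] (N\(S\PP))/N  lex  "the"
[6,7] S  lex  "from"
[7,8] N\S  lex  "saw"
[6,8] N  <  k=7
[5,8] N\(S\PP)  >  k=6
[4,8] N  <  k=5
[3,8] PP  >  k=4
[2,8] PP\(PP\N)  >  k=3
[1,8] PP  <  k=2
[0,8] S  >  k=1

[0,8] S   >
  [0,1] "heard" : S/PP
  [1,8] PP   <
    [1,2] "which" : PP\N
    [2,8] PP\(PP\N)   >
      [2,3] "bone" : (PP\(PP\N))/PP
      [3,8] PP   >
        [3,4] "song" : PP/N
        [4,8] N   <
          [4,5] "under" : S\PP
          [5,8] N\(S\PP)   >
            [5,6] "the" : (N\(S\PP))/N
            [6,8] N   <
              [6,7] "from" : S
              [7,8] "saw" : N\S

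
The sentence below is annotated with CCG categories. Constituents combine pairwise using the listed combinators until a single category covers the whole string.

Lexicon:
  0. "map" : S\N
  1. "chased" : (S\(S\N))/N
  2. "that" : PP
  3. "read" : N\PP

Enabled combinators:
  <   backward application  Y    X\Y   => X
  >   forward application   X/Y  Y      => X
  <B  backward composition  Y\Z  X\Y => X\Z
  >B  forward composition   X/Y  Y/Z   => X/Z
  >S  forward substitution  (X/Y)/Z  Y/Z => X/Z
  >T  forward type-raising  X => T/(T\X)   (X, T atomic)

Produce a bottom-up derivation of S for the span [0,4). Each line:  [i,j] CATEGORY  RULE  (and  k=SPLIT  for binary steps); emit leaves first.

[0,1] S\N  lex  "map"
[1,2] (S\(S\N))/N  lex  "chased"
[2,3] PP  lex  "that"
[3,4] N\PP  lex  "read"
[2,4] N  <  k=3
[1,4] S\(S\N)  >  k=2
[0,4] S  <  k=1

[0,4] S   <
  [0,1] "map" : S\N
  [1,4] S\(S\N)   >
    [1,2] "chased" : (S\(S\N))/N
    [2,4] N   <
      [2,3] "that" : PP
      [3,4] "read" : N\PP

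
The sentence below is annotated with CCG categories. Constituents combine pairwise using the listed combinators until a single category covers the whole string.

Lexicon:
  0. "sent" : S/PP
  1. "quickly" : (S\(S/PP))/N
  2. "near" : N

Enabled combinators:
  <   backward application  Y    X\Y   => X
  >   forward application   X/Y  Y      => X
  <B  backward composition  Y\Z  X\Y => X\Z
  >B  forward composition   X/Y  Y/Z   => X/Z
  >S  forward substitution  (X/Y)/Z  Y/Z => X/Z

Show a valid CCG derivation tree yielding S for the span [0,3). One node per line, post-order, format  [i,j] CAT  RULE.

[0,1] S/PP  lex  "sent"
[1,2] (S\(S/PP))/N  lex  "quickly"
[2,3] N  lex  "near"
[1,3] S\(S/PP)  >  k=2
[0,3] S  <  k=1

[0,3] S   <
  [0,1] "sent" : S/PP
  [1,3] S\(S/PP)   >
    [1,2] "quickly" : (S\(S/PP))/N
    [2,3] "near" : N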